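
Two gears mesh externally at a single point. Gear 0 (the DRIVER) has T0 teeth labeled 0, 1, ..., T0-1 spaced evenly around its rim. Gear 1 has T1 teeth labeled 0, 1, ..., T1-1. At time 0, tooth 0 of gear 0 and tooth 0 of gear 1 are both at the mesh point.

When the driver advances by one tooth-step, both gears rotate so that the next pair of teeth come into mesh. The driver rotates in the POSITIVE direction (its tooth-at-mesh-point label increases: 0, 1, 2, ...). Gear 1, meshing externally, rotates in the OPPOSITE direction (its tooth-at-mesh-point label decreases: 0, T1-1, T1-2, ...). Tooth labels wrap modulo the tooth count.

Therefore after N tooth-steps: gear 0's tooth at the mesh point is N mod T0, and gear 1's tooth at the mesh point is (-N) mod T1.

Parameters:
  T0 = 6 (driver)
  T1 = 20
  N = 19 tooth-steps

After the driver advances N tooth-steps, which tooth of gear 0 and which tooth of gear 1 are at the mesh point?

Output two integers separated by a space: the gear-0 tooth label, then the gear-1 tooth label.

Answer: 1 1

Derivation:
Gear 0 (driver, T0=6): tooth at mesh = N mod T0
  19 = 3 * 6 + 1, so 19 mod 6 = 1
  gear 0 tooth = 1
Gear 1 (driven, T1=20): tooth at mesh = (-N) mod T1
  19 = 0 * 20 + 19, so 19 mod 20 = 19
  (-19) mod 20 = (-19) mod 20 = 20 - 19 = 1
Mesh after 19 steps: gear-0 tooth 1 meets gear-1 tooth 1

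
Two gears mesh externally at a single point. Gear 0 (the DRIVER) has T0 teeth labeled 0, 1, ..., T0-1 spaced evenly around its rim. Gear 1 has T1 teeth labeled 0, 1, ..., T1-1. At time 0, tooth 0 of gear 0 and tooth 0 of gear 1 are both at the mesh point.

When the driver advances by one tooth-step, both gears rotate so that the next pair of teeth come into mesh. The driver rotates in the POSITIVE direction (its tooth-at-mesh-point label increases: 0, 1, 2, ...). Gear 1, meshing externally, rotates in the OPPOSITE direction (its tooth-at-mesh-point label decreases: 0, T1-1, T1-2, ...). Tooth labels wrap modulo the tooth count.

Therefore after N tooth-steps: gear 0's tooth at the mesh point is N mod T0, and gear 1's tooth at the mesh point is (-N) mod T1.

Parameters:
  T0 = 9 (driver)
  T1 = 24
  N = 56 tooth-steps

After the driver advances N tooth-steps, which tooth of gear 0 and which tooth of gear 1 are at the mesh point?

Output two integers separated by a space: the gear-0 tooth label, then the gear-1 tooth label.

Answer: 2 16

Derivation:
Gear 0 (driver, T0=9): tooth at mesh = N mod T0
  56 = 6 * 9 + 2, so 56 mod 9 = 2
  gear 0 tooth = 2
Gear 1 (driven, T1=24): tooth at mesh = (-N) mod T1
  56 = 2 * 24 + 8, so 56 mod 24 = 8
  (-56) mod 24 = (-8) mod 24 = 24 - 8 = 16
Mesh after 56 steps: gear-0 tooth 2 meets gear-1 tooth 16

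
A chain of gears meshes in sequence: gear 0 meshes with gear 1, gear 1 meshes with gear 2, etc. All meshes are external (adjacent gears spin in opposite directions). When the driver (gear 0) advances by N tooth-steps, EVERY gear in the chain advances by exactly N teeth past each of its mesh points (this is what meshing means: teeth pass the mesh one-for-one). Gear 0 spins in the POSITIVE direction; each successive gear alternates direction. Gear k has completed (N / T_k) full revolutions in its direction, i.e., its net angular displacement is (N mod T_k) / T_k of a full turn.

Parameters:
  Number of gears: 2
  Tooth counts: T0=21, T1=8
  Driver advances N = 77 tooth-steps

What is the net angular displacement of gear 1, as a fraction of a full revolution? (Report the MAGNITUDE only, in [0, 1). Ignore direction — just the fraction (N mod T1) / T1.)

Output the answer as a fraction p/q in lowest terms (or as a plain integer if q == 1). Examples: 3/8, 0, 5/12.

Answer: 5/8

Derivation:
Chain of 2 gears, tooth counts: [21, 8]
  gear 0: T0=21, direction=positive, advance = 77 mod 21 = 14 teeth = 14/21 turn
  gear 1: T1=8, direction=negative, advance = 77 mod 8 = 5 teeth = 5/8 turn
Gear 1: 77 mod 8 = 5
Fraction = 5 / 8 = 5/8 (gcd(5,8)=1) = 5/8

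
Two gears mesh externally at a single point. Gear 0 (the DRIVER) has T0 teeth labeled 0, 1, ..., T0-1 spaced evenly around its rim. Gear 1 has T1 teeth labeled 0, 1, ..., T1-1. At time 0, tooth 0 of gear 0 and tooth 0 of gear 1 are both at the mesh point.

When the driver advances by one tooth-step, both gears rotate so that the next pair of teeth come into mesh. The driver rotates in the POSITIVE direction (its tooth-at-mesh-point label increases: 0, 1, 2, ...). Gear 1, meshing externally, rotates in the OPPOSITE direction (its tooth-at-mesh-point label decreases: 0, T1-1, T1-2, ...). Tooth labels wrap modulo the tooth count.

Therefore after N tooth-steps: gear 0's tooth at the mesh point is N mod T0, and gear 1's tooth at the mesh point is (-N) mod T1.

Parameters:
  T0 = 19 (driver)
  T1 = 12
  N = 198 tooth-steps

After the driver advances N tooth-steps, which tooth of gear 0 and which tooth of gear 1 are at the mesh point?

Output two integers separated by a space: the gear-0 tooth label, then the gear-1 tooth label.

Gear 0 (driver, T0=19): tooth at mesh = N mod T0
  198 = 10 * 19 + 8, so 198 mod 19 = 8
  gear 0 tooth = 8
Gear 1 (driven, T1=12): tooth at mesh = (-N) mod T1
  198 = 16 * 12 + 6, so 198 mod 12 = 6
  (-198) mod 12 = (-6) mod 12 = 12 - 6 = 6
Mesh after 198 steps: gear-0 tooth 8 meets gear-1 tooth 6

Answer: 8 6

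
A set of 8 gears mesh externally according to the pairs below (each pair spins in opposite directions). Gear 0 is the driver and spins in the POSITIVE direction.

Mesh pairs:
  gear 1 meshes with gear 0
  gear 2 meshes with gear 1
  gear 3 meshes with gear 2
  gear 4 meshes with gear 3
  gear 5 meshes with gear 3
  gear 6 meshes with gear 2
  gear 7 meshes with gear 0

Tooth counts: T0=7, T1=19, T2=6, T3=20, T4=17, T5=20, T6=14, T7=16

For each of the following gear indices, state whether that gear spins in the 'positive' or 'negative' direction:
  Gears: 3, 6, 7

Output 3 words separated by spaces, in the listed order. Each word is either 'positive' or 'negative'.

Answer: negative negative negative

Derivation:
Gear 0 (driver): positive (depth 0)
  gear 1: meshes with gear 0 -> depth 1 -> negative (opposite of gear 0)
  gear 2: meshes with gear 1 -> depth 2 -> positive (opposite of gear 1)
  gear 3: meshes with gear 2 -> depth 3 -> negative (opposite of gear 2)
  gear 4: meshes with gear 3 -> depth 4 -> positive (opposite of gear 3)
  gear 5: meshes with gear 3 -> depth 4 -> positive (opposite of gear 3)
  gear 6: meshes with gear 2 -> depth 3 -> negative (opposite of gear 2)
  gear 7: meshes with gear 0 -> depth 1 -> negative (opposite of gear 0)
Queried indices 3, 6, 7 -> negative, negative, negative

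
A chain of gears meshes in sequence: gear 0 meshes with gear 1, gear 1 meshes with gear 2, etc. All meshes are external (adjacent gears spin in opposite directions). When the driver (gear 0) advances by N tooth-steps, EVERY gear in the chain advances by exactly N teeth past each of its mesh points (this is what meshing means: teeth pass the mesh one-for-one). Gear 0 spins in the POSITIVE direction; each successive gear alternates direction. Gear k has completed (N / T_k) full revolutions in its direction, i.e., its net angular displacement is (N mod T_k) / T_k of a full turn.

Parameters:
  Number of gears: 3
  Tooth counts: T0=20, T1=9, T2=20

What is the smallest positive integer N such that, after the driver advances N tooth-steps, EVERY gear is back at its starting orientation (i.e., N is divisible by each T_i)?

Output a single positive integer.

Gear k returns to start when N is a multiple of T_k.
All gears at start simultaneously when N is a common multiple of [20, 9, 20]; the smallest such N is lcm(20, 9, 20).
Start: lcm = T0 = 20
Fold in T1=9: gcd(20, 9) = 1; lcm(20, 9) = 20 * 9 / 1 = 180 / 1 = 180
Fold in T2=20: gcd(180, 20) = 20; lcm(180, 20) = 180 * 20 / 20 = 3600 / 20 = 180
Full cycle length = 180

Answer: 180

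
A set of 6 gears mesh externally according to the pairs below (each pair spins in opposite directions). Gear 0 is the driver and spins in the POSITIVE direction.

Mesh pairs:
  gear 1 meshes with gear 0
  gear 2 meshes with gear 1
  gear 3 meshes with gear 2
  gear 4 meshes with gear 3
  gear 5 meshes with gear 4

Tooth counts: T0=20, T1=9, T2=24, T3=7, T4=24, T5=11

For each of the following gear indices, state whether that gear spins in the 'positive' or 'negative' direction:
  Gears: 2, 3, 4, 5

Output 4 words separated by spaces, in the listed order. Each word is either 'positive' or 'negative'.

Answer: positive negative positive negative

Derivation:
Gear 0 (driver): positive (depth 0)
  gear 1: meshes with gear 0 -> depth 1 -> negative (opposite of gear 0)
  gear 2: meshes with gear 1 -> depth 2 -> positive (opposite of gear 1)
  gear 3: meshes with gear 2 -> depth 3 -> negative (opposite of gear 2)
  gear 4: meshes with gear 3 -> depth 4 -> positive (opposite of gear 3)
  gear 5: meshes with gear 4 -> depth 5 -> negative (opposite of gear 4)
Queried indices 2, 3, 4, 5 -> positive, negative, positive, negative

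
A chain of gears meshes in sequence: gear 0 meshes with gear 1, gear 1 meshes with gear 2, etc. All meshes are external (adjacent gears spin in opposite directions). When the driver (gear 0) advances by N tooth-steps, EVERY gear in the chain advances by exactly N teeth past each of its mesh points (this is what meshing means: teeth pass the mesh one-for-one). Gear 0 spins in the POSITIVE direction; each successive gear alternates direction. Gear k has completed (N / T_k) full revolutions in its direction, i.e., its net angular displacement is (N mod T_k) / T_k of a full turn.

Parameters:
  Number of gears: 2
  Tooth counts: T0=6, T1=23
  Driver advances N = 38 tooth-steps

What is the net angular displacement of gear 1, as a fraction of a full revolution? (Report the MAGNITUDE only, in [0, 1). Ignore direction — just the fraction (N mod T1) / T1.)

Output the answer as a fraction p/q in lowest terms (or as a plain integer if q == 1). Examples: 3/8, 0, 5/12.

Answer: 15/23

Derivation:
Chain of 2 gears, tooth counts: [6, 23]
  gear 0: T0=6, direction=positive, advance = 38 mod 6 = 2 teeth = 2/6 turn
  gear 1: T1=23, direction=negative, advance = 38 mod 23 = 15 teeth = 15/23 turn
Gear 1: 38 mod 23 = 15
Fraction = 15 / 23 = 15/23 (gcd(15,23)=1) = 15/23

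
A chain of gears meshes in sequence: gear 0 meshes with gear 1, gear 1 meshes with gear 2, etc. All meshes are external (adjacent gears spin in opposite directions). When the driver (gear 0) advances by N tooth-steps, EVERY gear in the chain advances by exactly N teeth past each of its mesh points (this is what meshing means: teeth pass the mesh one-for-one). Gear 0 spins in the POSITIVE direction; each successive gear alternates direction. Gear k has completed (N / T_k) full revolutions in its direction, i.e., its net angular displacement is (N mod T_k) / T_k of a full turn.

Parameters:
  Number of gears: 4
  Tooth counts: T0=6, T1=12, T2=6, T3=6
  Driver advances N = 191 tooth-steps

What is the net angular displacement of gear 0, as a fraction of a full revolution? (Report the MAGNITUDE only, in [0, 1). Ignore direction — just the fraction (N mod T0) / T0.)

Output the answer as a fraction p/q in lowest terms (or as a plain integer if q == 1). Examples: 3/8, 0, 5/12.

Chain of 4 gears, tooth counts: [6, 12, 6, 6]
  gear 0: T0=6, direction=positive, advance = 191 mod 6 = 5 teeth = 5/6 turn
  gear 1: T1=12, direction=negative, advance = 191 mod 12 = 11 teeth = 11/12 turn
  gear 2: T2=6, direction=positive, advance = 191 mod 6 = 5 teeth = 5/6 turn
  gear 3: T3=6, direction=negative, advance = 191 mod 6 = 5 teeth = 5/6 turn
Gear 0: 191 mod 6 = 5
Fraction = 5 / 6 = 5/6 (gcd(5,6)=1) = 5/6

Answer: 5/6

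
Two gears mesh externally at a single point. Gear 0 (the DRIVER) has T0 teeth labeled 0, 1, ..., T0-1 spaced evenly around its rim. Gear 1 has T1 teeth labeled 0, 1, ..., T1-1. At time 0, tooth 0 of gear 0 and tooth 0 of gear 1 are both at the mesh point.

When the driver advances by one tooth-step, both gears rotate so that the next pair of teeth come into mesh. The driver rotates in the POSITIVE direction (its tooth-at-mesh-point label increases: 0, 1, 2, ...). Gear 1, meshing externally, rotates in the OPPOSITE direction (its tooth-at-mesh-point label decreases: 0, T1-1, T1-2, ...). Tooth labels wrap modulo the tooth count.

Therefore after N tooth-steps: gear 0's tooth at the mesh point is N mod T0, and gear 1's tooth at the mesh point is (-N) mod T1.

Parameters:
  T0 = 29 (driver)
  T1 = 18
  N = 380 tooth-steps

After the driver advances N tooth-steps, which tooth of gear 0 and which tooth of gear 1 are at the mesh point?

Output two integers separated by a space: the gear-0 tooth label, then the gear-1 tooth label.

Answer: 3 16

Derivation:
Gear 0 (driver, T0=29): tooth at mesh = N mod T0
  380 = 13 * 29 + 3, so 380 mod 29 = 3
  gear 0 tooth = 3
Gear 1 (driven, T1=18): tooth at mesh = (-N) mod T1
  380 = 21 * 18 + 2, so 380 mod 18 = 2
  (-380) mod 18 = (-2) mod 18 = 18 - 2 = 16
Mesh after 380 steps: gear-0 tooth 3 meets gear-1 tooth 16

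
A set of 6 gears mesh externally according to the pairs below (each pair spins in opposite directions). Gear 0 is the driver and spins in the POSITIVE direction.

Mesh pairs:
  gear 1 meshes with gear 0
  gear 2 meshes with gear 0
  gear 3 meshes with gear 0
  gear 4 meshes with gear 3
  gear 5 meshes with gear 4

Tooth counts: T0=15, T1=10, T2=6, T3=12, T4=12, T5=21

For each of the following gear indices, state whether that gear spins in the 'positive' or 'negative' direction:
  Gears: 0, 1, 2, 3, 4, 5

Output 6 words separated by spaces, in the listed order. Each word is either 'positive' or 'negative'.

Gear 0 (driver): positive (depth 0)
  gear 1: meshes with gear 0 -> depth 1 -> negative (opposite of gear 0)
  gear 2: meshes with gear 0 -> depth 1 -> negative (opposite of gear 0)
  gear 3: meshes with gear 0 -> depth 1 -> negative (opposite of gear 0)
  gear 4: meshes with gear 3 -> depth 2 -> positive (opposite of gear 3)
  gear 5: meshes with gear 4 -> depth 3 -> negative (opposite of gear 4)
Queried indices 0, 1, 2, 3, 4, 5 -> positive, negative, negative, negative, positive, negative

Answer: positive negative negative negative positive negative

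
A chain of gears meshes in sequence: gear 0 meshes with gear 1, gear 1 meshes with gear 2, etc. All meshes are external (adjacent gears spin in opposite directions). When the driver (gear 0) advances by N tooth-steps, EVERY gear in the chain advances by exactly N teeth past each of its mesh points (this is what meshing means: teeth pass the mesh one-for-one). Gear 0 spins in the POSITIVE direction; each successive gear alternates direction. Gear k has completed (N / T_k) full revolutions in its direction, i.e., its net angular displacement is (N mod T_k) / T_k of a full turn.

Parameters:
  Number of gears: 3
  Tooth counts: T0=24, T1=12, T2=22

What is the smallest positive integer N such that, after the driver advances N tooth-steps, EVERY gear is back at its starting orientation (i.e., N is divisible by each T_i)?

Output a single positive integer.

Answer: 264

Derivation:
Gear k returns to start when N is a multiple of T_k.
All gears at start simultaneously when N is a common multiple of [24, 12, 22]; the smallest such N is lcm(24, 12, 22).
Start: lcm = T0 = 24
Fold in T1=12: gcd(24, 12) = 12; lcm(24, 12) = 24 * 12 / 12 = 288 / 12 = 24
Fold in T2=22: gcd(24, 22) = 2; lcm(24, 22) = 24 * 22 / 2 = 528 / 2 = 264
Full cycle length = 264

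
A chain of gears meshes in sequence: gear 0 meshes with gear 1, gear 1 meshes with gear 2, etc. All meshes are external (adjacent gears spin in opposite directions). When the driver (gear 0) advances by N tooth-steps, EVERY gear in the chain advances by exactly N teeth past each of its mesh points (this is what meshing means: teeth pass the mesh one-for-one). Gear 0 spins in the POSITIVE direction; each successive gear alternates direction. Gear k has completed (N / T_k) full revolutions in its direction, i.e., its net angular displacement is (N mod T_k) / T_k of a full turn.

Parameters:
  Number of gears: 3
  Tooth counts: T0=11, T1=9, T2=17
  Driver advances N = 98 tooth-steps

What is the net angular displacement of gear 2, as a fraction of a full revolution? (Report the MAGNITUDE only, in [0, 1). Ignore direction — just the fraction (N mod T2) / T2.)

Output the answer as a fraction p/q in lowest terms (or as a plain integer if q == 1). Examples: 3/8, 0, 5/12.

Answer: 13/17

Derivation:
Chain of 3 gears, tooth counts: [11, 9, 17]
  gear 0: T0=11, direction=positive, advance = 98 mod 11 = 10 teeth = 10/11 turn
  gear 1: T1=9, direction=negative, advance = 98 mod 9 = 8 teeth = 8/9 turn
  gear 2: T2=17, direction=positive, advance = 98 mod 17 = 13 teeth = 13/17 turn
Gear 2: 98 mod 17 = 13
Fraction = 13 / 17 = 13/17 (gcd(13,17)=1) = 13/17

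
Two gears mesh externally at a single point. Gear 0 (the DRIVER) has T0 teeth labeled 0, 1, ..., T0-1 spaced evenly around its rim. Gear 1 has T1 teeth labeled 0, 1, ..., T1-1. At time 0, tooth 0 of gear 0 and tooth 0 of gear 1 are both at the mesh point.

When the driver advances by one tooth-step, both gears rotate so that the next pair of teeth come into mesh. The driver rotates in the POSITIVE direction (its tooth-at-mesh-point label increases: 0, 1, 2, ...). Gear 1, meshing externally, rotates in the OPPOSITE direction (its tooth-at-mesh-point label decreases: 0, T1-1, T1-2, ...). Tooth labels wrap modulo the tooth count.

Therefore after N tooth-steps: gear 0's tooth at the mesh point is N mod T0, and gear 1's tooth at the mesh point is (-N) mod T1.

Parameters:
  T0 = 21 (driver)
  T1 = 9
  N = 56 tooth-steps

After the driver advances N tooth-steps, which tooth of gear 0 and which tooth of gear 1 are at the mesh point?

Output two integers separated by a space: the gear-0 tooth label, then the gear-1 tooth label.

Answer: 14 7

Derivation:
Gear 0 (driver, T0=21): tooth at mesh = N mod T0
  56 = 2 * 21 + 14, so 56 mod 21 = 14
  gear 0 tooth = 14
Gear 1 (driven, T1=9): tooth at mesh = (-N) mod T1
  56 = 6 * 9 + 2, so 56 mod 9 = 2
  (-56) mod 9 = (-2) mod 9 = 9 - 2 = 7
Mesh after 56 steps: gear-0 tooth 14 meets gear-1 tooth 7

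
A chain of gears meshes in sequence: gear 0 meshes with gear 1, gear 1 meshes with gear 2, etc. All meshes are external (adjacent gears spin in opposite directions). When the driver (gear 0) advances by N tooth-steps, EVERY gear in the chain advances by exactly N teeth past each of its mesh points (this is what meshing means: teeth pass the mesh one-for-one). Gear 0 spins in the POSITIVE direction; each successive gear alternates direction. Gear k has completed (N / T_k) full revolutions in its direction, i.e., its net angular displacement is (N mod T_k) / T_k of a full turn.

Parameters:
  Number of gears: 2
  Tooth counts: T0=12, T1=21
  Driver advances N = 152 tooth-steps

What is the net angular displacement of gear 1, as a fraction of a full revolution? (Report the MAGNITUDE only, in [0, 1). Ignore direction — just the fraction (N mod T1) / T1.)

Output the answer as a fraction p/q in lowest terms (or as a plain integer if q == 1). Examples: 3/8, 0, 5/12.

Answer: 5/21

Derivation:
Chain of 2 gears, tooth counts: [12, 21]
  gear 0: T0=12, direction=positive, advance = 152 mod 12 = 8 teeth = 8/12 turn
  gear 1: T1=21, direction=negative, advance = 152 mod 21 = 5 teeth = 5/21 turn
Gear 1: 152 mod 21 = 5
Fraction = 5 / 21 = 5/21 (gcd(5,21)=1) = 5/21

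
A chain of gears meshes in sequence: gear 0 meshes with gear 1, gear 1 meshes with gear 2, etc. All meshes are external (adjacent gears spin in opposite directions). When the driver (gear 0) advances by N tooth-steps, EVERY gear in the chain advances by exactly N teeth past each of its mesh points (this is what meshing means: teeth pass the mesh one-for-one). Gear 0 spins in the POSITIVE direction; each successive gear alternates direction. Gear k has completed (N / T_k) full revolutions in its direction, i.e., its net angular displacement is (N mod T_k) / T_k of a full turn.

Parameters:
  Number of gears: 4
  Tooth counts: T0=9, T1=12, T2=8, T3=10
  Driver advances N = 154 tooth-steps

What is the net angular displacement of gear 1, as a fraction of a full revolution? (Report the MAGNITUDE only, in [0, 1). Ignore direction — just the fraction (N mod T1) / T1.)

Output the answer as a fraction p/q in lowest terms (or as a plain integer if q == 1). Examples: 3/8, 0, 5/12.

Chain of 4 gears, tooth counts: [9, 12, 8, 10]
  gear 0: T0=9, direction=positive, advance = 154 mod 9 = 1 teeth = 1/9 turn
  gear 1: T1=12, direction=negative, advance = 154 mod 12 = 10 teeth = 10/12 turn
  gear 2: T2=8, direction=positive, advance = 154 mod 8 = 2 teeth = 2/8 turn
  gear 3: T3=10, direction=negative, advance = 154 mod 10 = 4 teeth = 4/10 turn
Gear 1: 154 mod 12 = 10
Fraction = 10 / 12 = 5/6 (gcd(10,12)=2) = 5/6

Answer: 5/6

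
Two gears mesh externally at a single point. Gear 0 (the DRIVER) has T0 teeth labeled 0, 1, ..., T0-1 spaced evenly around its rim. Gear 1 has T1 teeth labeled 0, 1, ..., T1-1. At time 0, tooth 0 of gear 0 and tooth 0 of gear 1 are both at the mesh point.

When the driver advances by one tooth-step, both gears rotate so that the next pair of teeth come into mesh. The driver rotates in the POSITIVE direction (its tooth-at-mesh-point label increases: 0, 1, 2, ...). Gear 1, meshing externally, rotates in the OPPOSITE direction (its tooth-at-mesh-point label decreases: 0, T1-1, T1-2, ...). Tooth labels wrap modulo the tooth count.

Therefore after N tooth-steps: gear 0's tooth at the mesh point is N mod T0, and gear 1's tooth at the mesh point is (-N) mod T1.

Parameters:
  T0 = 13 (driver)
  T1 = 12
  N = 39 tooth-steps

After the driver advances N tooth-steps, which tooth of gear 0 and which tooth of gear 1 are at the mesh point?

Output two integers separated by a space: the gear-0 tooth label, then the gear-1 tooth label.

Gear 0 (driver, T0=13): tooth at mesh = N mod T0
  39 = 3 * 13 + 0, so 39 mod 13 = 0
  gear 0 tooth = 0
Gear 1 (driven, T1=12): tooth at mesh = (-N) mod T1
  39 = 3 * 12 + 3, so 39 mod 12 = 3
  (-39) mod 12 = (-3) mod 12 = 12 - 3 = 9
Mesh after 39 steps: gear-0 tooth 0 meets gear-1 tooth 9

Answer: 0 9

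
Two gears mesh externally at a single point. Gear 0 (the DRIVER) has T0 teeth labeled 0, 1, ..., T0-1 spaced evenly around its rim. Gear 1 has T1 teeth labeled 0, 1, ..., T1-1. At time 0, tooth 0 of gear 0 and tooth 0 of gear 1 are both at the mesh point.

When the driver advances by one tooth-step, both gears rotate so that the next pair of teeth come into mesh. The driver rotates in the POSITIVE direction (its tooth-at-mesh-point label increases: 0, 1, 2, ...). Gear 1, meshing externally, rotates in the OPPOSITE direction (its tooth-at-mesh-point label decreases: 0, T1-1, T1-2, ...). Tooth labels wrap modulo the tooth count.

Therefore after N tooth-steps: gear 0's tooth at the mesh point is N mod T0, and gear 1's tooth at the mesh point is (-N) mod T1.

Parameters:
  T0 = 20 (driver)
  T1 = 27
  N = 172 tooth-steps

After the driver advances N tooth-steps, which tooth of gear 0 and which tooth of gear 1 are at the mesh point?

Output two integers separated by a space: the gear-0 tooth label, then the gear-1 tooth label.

Answer: 12 17

Derivation:
Gear 0 (driver, T0=20): tooth at mesh = N mod T0
  172 = 8 * 20 + 12, so 172 mod 20 = 12
  gear 0 tooth = 12
Gear 1 (driven, T1=27): tooth at mesh = (-N) mod T1
  172 = 6 * 27 + 10, so 172 mod 27 = 10
  (-172) mod 27 = (-10) mod 27 = 27 - 10 = 17
Mesh after 172 steps: gear-0 tooth 12 meets gear-1 tooth 17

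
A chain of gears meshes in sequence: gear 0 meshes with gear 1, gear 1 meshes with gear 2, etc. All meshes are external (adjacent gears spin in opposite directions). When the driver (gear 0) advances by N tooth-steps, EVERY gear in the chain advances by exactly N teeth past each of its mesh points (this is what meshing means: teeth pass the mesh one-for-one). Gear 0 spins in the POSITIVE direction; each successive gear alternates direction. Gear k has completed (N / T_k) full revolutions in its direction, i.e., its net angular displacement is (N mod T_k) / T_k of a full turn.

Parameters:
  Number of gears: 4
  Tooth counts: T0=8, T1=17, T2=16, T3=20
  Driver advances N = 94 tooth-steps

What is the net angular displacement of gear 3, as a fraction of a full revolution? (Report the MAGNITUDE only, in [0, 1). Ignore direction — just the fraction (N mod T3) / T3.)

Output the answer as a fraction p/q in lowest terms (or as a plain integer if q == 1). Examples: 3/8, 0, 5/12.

Answer: 7/10

Derivation:
Chain of 4 gears, tooth counts: [8, 17, 16, 20]
  gear 0: T0=8, direction=positive, advance = 94 mod 8 = 6 teeth = 6/8 turn
  gear 1: T1=17, direction=negative, advance = 94 mod 17 = 9 teeth = 9/17 turn
  gear 2: T2=16, direction=positive, advance = 94 mod 16 = 14 teeth = 14/16 turn
  gear 3: T3=20, direction=negative, advance = 94 mod 20 = 14 teeth = 14/20 turn
Gear 3: 94 mod 20 = 14
Fraction = 14 / 20 = 7/10 (gcd(14,20)=2) = 7/10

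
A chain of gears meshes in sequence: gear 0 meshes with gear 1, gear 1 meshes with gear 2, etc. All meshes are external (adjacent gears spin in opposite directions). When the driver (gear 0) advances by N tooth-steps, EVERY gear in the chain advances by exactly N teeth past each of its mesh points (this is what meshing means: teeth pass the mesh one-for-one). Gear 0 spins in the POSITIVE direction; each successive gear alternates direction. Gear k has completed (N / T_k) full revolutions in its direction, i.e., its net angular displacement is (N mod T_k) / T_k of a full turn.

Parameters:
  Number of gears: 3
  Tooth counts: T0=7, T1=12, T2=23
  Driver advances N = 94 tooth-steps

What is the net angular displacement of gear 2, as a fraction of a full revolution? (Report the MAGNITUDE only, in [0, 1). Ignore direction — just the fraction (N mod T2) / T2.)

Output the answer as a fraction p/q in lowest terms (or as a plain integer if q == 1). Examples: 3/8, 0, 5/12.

Chain of 3 gears, tooth counts: [7, 12, 23]
  gear 0: T0=7, direction=positive, advance = 94 mod 7 = 3 teeth = 3/7 turn
  gear 1: T1=12, direction=negative, advance = 94 mod 12 = 10 teeth = 10/12 turn
  gear 2: T2=23, direction=positive, advance = 94 mod 23 = 2 teeth = 2/23 turn
Gear 2: 94 mod 23 = 2
Fraction = 2 / 23 = 2/23 (gcd(2,23)=1) = 2/23

Answer: 2/23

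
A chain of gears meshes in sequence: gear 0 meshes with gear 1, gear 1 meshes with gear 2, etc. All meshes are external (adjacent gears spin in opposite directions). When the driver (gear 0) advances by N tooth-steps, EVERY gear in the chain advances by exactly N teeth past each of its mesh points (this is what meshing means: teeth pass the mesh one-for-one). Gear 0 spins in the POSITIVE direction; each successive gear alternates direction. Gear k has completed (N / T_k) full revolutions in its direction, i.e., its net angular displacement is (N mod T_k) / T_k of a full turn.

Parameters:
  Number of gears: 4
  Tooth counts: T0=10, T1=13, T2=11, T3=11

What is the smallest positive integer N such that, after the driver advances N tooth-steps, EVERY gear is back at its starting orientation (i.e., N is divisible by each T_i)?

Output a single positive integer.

Gear k returns to start when N is a multiple of T_k.
All gears at start simultaneously when N is a common multiple of [10, 13, 11, 11]; the smallest such N is lcm(10, 13, 11, 11).
Start: lcm = T0 = 10
Fold in T1=13: gcd(10, 13) = 1; lcm(10, 13) = 10 * 13 / 1 = 130 / 1 = 130
Fold in T2=11: gcd(130, 11) = 1; lcm(130, 11) = 130 * 11 / 1 = 1430 / 1 = 1430
Fold in T3=11: gcd(1430, 11) = 11; lcm(1430, 11) = 1430 * 11 / 11 = 15730 / 11 = 1430
Full cycle length = 1430

Answer: 1430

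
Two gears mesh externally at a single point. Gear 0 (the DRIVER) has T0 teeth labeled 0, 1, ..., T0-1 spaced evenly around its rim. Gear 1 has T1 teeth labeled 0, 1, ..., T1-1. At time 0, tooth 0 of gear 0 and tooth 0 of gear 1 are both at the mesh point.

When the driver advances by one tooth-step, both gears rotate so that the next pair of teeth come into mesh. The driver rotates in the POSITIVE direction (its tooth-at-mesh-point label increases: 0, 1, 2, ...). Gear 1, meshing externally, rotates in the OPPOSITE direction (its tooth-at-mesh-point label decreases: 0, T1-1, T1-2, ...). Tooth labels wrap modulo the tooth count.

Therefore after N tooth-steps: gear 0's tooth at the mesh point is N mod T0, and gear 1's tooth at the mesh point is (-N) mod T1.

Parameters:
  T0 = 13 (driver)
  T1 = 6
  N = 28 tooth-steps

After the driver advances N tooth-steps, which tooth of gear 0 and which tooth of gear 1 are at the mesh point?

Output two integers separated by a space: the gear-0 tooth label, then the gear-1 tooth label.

Gear 0 (driver, T0=13): tooth at mesh = N mod T0
  28 = 2 * 13 + 2, so 28 mod 13 = 2
  gear 0 tooth = 2
Gear 1 (driven, T1=6): tooth at mesh = (-N) mod T1
  28 = 4 * 6 + 4, so 28 mod 6 = 4
  (-28) mod 6 = (-4) mod 6 = 6 - 4 = 2
Mesh after 28 steps: gear-0 tooth 2 meets gear-1 tooth 2

Answer: 2 2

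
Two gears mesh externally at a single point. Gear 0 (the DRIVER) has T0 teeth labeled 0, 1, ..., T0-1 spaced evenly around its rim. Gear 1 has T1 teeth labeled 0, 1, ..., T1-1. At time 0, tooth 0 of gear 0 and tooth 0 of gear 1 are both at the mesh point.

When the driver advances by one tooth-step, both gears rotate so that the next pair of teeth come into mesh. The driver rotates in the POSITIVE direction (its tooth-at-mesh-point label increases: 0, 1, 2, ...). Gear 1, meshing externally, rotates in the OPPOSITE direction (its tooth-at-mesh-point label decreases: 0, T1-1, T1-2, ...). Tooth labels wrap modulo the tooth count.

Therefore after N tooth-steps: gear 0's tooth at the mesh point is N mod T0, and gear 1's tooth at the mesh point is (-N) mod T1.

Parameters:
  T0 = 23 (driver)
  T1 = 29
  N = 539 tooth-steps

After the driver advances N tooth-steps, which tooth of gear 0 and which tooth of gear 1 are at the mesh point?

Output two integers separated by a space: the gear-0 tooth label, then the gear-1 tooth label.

Gear 0 (driver, T0=23): tooth at mesh = N mod T0
  539 = 23 * 23 + 10, so 539 mod 23 = 10
  gear 0 tooth = 10
Gear 1 (driven, T1=29): tooth at mesh = (-N) mod T1
  539 = 18 * 29 + 17, so 539 mod 29 = 17
  (-539) mod 29 = (-17) mod 29 = 29 - 17 = 12
Mesh after 539 steps: gear-0 tooth 10 meets gear-1 tooth 12

Answer: 10 12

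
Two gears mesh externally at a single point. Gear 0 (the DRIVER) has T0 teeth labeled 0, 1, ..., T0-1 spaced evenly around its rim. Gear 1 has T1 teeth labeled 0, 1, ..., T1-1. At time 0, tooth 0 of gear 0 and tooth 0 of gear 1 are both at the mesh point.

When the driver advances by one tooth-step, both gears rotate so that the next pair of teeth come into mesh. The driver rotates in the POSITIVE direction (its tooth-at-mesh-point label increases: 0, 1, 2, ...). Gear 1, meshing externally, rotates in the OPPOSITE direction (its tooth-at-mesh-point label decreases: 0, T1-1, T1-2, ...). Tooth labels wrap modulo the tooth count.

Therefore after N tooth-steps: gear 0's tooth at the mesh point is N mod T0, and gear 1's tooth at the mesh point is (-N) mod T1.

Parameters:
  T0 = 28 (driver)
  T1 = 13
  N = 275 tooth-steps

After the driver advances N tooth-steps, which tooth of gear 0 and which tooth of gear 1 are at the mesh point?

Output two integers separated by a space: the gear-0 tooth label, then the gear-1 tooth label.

Answer: 23 11

Derivation:
Gear 0 (driver, T0=28): tooth at mesh = N mod T0
  275 = 9 * 28 + 23, so 275 mod 28 = 23
  gear 0 tooth = 23
Gear 1 (driven, T1=13): tooth at mesh = (-N) mod T1
  275 = 21 * 13 + 2, so 275 mod 13 = 2
  (-275) mod 13 = (-2) mod 13 = 13 - 2 = 11
Mesh after 275 steps: gear-0 tooth 23 meets gear-1 tooth 11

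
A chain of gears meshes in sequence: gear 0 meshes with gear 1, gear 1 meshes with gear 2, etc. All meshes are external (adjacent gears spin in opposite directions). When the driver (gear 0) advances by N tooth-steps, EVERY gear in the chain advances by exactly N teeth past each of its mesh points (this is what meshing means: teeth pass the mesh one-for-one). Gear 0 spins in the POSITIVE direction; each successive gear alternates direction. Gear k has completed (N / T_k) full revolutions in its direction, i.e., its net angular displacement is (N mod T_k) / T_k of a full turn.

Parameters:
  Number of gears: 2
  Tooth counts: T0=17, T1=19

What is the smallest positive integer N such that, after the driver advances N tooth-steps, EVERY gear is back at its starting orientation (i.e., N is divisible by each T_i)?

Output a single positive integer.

Gear k returns to start when N is a multiple of T_k.
All gears at start simultaneously when N is a common multiple of [17, 19]; the smallest such N is lcm(17, 19).
Start: lcm = T0 = 17
Fold in T1=19: gcd(17, 19) = 1; lcm(17, 19) = 17 * 19 / 1 = 323 / 1 = 323
Full cycle length = 323

Answer: 323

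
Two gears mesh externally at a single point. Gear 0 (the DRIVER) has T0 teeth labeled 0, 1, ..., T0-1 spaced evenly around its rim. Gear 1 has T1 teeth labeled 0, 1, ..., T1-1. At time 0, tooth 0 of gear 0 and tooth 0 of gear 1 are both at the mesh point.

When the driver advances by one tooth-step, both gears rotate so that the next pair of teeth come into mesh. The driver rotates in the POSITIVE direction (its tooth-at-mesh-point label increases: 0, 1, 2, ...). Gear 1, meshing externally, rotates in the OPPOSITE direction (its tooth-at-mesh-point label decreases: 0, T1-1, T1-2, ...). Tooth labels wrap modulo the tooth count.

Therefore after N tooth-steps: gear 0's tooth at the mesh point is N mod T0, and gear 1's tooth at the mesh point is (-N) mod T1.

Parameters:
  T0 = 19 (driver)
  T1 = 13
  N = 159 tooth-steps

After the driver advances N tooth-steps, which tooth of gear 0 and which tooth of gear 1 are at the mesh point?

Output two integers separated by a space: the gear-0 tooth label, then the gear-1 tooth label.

Answer: 7 10

Derivation:
Gear 0 (driver, T0=19): tooth at mesh = N mod T0
  159 = 8 * 19 + 7, so 159 mod 19 = 7
  gear 0 tooth = 7
Gear 1 (driven, T1=13): tooth at mesh = (-N) mod T1
  159 = 12 * 13 + 3, so 159 mod 13 = 3
  (-159) mod 13 = (-3) mod 13 = 13 - 3 = 10
Mesh after 159 steps: gear-0 tooth 7 meets gear-1 tooth 10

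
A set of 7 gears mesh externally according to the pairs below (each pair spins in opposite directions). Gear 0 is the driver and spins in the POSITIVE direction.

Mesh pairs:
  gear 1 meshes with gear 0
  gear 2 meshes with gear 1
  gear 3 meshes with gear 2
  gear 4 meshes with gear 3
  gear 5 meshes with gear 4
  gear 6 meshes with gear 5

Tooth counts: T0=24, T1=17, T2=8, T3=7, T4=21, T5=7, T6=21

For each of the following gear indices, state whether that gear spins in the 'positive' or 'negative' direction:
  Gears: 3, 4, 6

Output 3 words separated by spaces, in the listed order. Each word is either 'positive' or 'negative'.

Gear 0 (driver): positive (depth 0)
  gear 1: meshes with gear 0 -> depth 1 -> negative (opposite of gear 0)
  gear 2: meshes with gear 1 -> depth 2 -> positive (opposite of gear 1)
  gear 3: meshes with gear 2 -> depth 3 -> negative (opposite of gear 2)
  gear 4: meshes with gear 3 -> depth 4 -> positive (opposite of gear 3)
  gear 5: meshes with gear 4 -> depth 5 -> negative (opposite of gear 4)
  gear 6: meshes with gear 5 -> depth 6 -> positive (opposite of gear 5)
Queried indices 3, 4, 6 -> negative, positive, positive

Answer: negative positive positive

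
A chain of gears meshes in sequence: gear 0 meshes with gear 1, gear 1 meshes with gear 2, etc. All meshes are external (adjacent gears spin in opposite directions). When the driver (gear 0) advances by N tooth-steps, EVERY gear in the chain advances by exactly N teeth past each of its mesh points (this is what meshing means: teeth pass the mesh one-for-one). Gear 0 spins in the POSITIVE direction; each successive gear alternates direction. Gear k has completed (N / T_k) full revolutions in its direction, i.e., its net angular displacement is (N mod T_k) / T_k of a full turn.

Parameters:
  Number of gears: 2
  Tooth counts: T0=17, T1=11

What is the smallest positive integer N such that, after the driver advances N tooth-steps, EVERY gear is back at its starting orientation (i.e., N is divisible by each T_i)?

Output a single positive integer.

Gear k returns to start when N is a multiple of T_k.
All gears at start simultaneously when N is a common multiple of [17, 11]; the smallest such N is lcm(17, 11).
Start: lcm = T0 = 17
Fold in T1=11: gcd(17, 11) = 1; lcm(17, 11) = 17 * 11 / 1 = 187 / 1 = 187
Full cycle length = 187

Answer: 187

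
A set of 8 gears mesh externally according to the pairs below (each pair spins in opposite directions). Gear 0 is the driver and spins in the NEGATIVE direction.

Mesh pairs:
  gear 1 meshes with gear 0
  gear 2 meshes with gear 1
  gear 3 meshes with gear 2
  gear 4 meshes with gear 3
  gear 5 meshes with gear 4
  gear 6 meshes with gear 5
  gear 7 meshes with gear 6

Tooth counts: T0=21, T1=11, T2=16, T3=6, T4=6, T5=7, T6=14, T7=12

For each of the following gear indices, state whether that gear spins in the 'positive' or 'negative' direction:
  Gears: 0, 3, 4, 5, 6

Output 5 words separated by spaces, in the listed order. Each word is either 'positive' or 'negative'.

Answer: negative positive negative positive negative

Derivation:
Gear 0 (driver): negative (depth 0)
  gear 1: meshes with gear 0 -> depth 1 -> positive (opposite of gear 0)
  gear 2: meshes with gear 1 -> depth 2 -> negative (opposite of gear 1)
  gear 3: meshes with gear 2 -> depth 3 -> positive (opposite of gear 2)
  gear 4: meshes with gear 3 -> depth 4 -> negative (opposite of gear 3)
  gear 5: meshes with gear 4 -> depth 5 -> positive (opposite of gear 4)
  gear 6: meshes with gear 5 -> depth 6 -> negative (opposite of gear 5)
  gear 7: meshes with gear 6 -> depth 7 -> positive (opposite of gear 6)
Queried indices 0, 3, 4, 5, 6 -> negative, positive, negative, positive, negative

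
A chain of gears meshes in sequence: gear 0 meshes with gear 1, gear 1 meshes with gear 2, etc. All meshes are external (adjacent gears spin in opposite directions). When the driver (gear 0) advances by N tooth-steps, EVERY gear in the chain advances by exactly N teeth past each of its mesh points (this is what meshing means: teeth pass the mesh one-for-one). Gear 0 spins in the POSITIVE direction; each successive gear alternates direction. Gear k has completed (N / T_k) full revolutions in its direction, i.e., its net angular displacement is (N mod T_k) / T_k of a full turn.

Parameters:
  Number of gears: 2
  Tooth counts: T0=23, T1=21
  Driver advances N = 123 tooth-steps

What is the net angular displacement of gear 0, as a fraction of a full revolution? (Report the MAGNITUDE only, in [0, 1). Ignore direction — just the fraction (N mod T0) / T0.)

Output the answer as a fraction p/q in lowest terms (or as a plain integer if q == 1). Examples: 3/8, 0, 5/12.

Answer: 8/23

Derivation:
Chain of 2 gears, tooth counts: [23, 21]
  gear 0: T0=23, direction=positive, advance = 123 mod 23 = 8 teeth = 8/23 turn
  gear 1: T1=21, direction=negative, advance = 123 mod 21 = 18 teeth = 18/21 turn
Gear 0: 123 mod 23 = 8
Fraction = 8 / 23 = 8/23 (gcd(8,23)=1) = 8/23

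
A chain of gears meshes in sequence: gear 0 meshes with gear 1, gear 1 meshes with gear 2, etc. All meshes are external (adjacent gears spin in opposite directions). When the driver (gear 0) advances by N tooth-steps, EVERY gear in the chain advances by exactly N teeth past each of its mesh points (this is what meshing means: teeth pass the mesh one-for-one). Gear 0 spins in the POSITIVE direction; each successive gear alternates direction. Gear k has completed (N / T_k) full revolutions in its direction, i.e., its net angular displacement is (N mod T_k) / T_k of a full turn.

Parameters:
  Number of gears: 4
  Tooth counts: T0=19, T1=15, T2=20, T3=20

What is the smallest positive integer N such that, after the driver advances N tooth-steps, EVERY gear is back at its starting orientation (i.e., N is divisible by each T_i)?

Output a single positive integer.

Gear k returns to start when N is a multiple of T_k.
All gears at start simultaneously when N is a common multiple of [19, 15, 20, 20]; the smallest such N is lcm(19, 15, 20, 20).
Start: lcm = T0 = 19
Fold in T1=15: gcd(19, 15) = 1; lcm(19, 15) = 19 * 15 / 1 = 285 / 1 = 285
Fold in T2=20: gcd(285, 20) = 5; lcm(285, 20) = 285 * 20 / 5 = 5700 / 5 = 1140
Fold in T3=20: gcd(1140, 20) = 20; lcm(1140, 20) = 1140 * 20 / 20 = 22800 / 20 = 1140
Full cycle length = 1140

Answer: 1140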